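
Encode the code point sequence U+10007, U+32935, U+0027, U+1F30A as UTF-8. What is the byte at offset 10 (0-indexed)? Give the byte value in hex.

0x9F

U+10007 → 4-byte form F0 90 80 87 at offsets 0–3.
U+32935 → 4-byte form F0 B2 A4 B5 at offsets 4–7.
U+0027 → 1-byte form 27 at offsets 8–8.
U+1F30A → 4-byte form F0 9F 8C 8A at offsets 9–12.
Offset 10 falls in char 4's range; it's byte 2 of F0 9F 8C 8A = 0x9F.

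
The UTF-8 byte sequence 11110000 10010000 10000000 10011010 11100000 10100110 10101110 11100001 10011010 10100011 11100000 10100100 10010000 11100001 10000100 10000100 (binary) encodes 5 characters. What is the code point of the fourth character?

Offset 0: leading byte 0xF0 = 11110000 → 4-byte char #1 = F0 90 80 9A.
Offset 4: leading byte 0xE0 = 11100000 → 3-byte char #2 = E0 A6 AE.
Offset 7: leading byte 0xE1 = 11100001 → 3-byte char #3 = E1 9A A3.
Offset 10: leading byte 0xE0 = 11100000 → 3-byte char #4 = E0 A4 90.
Leading byte 0xE0 = 11100000 matches 1110xxxx → 3-byte sequence.
Byte 1: 0xE0 = 11100000, payload 0000 (4 bits).
Byte 2: 0xA4 = 10100100 (10xxxxxx ✓), payload 100100.
Byte 3: 0x90 = 10010000 (10xxxxxx ✓), payload 010000.
Concatenate: 0000100100010000 = 0x910 (16 bits → U+0910).

U+0910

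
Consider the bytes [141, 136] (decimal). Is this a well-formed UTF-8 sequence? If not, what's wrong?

invalid (continuation byte with no leading byte)

Byte 0x8D = 10001101 has the form 10xxxxxx — a continuation byte — but there is no preceding leading byte.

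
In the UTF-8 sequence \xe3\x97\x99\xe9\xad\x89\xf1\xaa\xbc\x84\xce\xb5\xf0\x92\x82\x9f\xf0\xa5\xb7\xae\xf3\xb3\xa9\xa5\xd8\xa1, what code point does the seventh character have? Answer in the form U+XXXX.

U+F3A65

Offset 0: leading byte 0xE3 = 11100011 → 3-byte char #1 = E3 97 99.
Offset 3: leading byte 0xE9 = 11101001 → 3-byte char #2 = E9 AD 89.
Offset 6: leading byte 0xF1 = 11110001 → 4-byte char #3 = F1 AA BC 84.
Offset 10: leading byte 0xCE = 11001110 → 2-byte char #4 = CE B5.
Offset 12: leading byte 0xF0 = 11110000 → 4-byte char #5 = F0 92 82 9F.
Offset 16: leading byte 0xF0 = 11110000 → 4-byte char #6 = F0 A5 B7 AE.
Offset 20: leading byte 0xF3 = 11110011 → 4-byte char #7 = F3 B3 A9 A5.
Leading byte 0xF3 = 11110011 matches 11110xxx → 4-byte sequence.
Byte 1: 0xF3 = 11110011, payload 011 (3 bits).
Byte 2: 0xB3 = 10110011 (10xxxxxx ✓), payload 110011.
Byte 3: 0xA9 = 10101001 (10xxxxxx ✓), payload 101001.
Byte 4: 0xA5 = 10100101 (10xxxxxx ✓), payload 100101.
Concatenate: 011110011101001100101 = 0xF3A65 (21 bits → U+F3A65).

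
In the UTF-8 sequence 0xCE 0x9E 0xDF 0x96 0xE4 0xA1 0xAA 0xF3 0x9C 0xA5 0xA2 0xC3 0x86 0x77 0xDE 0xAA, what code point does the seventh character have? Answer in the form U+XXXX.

U+07AA

Offset 0: leading byte 0xCE = 11001110 → 2-byte char #1 = CE 9E.
Offset 2: leading byte 0xDF = 11011111 → 2-byte char #2 = DF 96.
Offset 4: leading byte 0xE4 = 11100100 → 3-byte char #3 = E4 A1 AA.
Offset 7: leading byte 0xF3 = 11110011 → 4-byte char #4 = F3 9C A5 A2.
Offset 11: leading byte 0xC3 = 11000011 → 2-byte char #5 = C3 86.
Offset 13: leading byte 0x77 = 01110111 → 1-byte char #6 = 77.
Offset 14: leading byte 0xDE = 11011110 → 2-byte char #7 = DE AA.
Leading byte 0xDE = 11011110 matches 110xxxxx → 2-byte sequence.
Byte 1: 0xDE = 11011110, payload 11110 (5 bits).
Byte 2: 0xAA = 10101010 (10xxxxxx ✓), payload 101010.
Concatenate: 11110101010 = 0x7AA (11 bits → U+07AA).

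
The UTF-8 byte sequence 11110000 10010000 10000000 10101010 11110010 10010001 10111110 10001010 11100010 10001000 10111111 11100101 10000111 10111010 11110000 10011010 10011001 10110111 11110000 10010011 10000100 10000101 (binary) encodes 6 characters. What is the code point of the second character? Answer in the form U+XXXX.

U+91F8A

Offset 0: leading byte 0xF0 = 11110000 → 4-byte char #1 = F0 90 80 AA.
Offset 4: leading byte 0xF2 = 11110010 → 4-byte char #2 = F2 91 BE 8A.
Leading byte 0xF2 = 11110010 matches 11110xxx → 4-byte sequence.
Byte 1: 0xF2 = 11110010, payload 010 (3 bits).
Byte 2: 0x91 = 10010001 (10xxxxxx ✓), payload 010001.
Byte 3: 0xBE = 10111110 (10xxxxxx ✓), payload 111110.
Byte 4: 0x8A = 10001010 (10xxxxxx ✓), payload 001010.
Concatenate: 010010001111110001010 = 0x91F8A (21 bits → U+91F8A).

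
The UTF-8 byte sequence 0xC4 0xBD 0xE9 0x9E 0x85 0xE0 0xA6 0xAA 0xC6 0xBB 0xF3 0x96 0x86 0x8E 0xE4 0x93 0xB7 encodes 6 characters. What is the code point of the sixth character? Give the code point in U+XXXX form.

Offset 0: leading byte 0xC4 = 11000100 → 2-byte char #1 = C4 BD.
Offset 2: leading byte 0xE9 = 11101001 → 3-byte char #2 = E9 9E 85.
Offset 5: leading byte 0xE0 = 11100000 → 3-byte char #3 = E0 A6 AA.
Offset 8: leading byte 0xC6 = 11000110 → 2-byte char #4 = C6 BB.
Offset 10: leading byte 0xF3 = 11110011 → 4-byte char #5 = F3 96 86 8E.
Offset 14: leading byte 0xE4 = 11100100 → 3-byte char #6 = E4 93 B7.
Leading byte 0xE4 = 11100100 matches 1110xxxx → 3-byte sequence.
Byte 1: 0xE4 = 11100100, payload 0100 (4 bits).
Byte 2: 0x93 = 10010011 (10xxxxxx ✓), payload 010011.
Byte 3: 0xB7 = 10110111 (10xxxxxx ✓), payload 110111.
Concatenate: 0100010011110111 = 0x44F7 (16 bits → U+44F7).

U+44F7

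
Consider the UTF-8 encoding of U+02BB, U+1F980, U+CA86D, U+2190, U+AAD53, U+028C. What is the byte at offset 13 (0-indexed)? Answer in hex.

U+02BB → 2-byte form CA BB at offsets 0–1.
U+1F980 → 4-byte form F0 9F A6 80 at offsets 2–5.
U+CA86D → 4-byte form F3 8A A1 AD at offsets 6–9.
U+2190 → 3-byte form E2 86 90 at offsets 10–12.
U+AAD53 → 4-byte form F2 AA B5 93 at offsets 13–16.
Offset 13 falls in char 5's range; it's byte 1 of F2 AA B5 93 = 0xF2.

0xF2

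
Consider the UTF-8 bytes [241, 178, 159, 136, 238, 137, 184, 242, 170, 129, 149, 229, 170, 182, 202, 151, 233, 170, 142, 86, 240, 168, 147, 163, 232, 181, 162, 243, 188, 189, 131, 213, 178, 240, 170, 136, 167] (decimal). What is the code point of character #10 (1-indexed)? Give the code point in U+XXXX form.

Offset 0: leading byte 0xF1 = 11110001 → 4-byte char #1 = F1 B2 9F 88.
Offset 4: leading byte 0xEE = 11101110 → 3-byte char #2 = EE 89 B8.
Offset 7: leading byte 0xF2 = 11110010 → 4-byte char #3 = F2 AA 81 95.
Offset 11: leading byte 0xE5 = 11100101 → 3-byte char #4 = E5 AA B6.
Offset 14: leading byte 0xCA = 11001010 → 2-byte char #5 = CA 97.
Offset 16: leading byte 0xE9 = 11101001 → 3-byte char #6 = E9 AA 8E.
Offset 19: leading byte 0x56 = 01010110 → 1-byte char #7 = 56.
Offset 20: leading byte 0xF0 = 11110000 → 4-byte char #8 = F0 A8 93 A3.
Offset 24: leading byte 0xE8 = 11101000 → 3-byte char #9 = E8 B5 A2.
Offset 27: leading byte 0xF3 = 11110011 → 4-byte char #10 = F3 BC BD 83.
Leading byte 0xF3 = 11110011 matches 11110xxx → 4-byte sequence.
Byte 1: 0xF3 = 11110011, payload 011 (3 bits).
Byte 2: 0xBC = 10111100 (10xxxxxx ✓), payload 111100.
Byte 3: 0xBD = 10111101 (10xxxxxx ✓), payload 111101.
Byte 4: 0x83 = 10000011 (10xxxxxx ✓), payload 000011.
Concatenate: 011111100111101000011 = 0xFCF43 (21 bits → U+FCF43).

U+FCF43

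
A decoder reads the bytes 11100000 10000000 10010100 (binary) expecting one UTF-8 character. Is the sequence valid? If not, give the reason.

invalid (overlong encoding)

Leading byte 0xE0 = 11100000 → 3-byte form.
Continuation bytes all match 10xxxxxx. Payload decodes to 0x14.
But 0x14 < 0x800, the minimum for a 3-byte sequence — this is an overlong encoding.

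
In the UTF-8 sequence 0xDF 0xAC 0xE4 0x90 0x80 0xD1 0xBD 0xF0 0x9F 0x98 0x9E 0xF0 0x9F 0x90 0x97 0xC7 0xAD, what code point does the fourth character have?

Offset 0: leading byte 0xDF = 11011111 → 2-byte char #1 = DF AC.
Offset 2: leading byte 0xE4 = 11100100 → 3-byte char #2 = E4 90 80.
Offset 5: leading byte 0xD1 = 11010001 → 2-byte char #3 = D1 BD.
Offset 7: leading byte 0xF0 = 11110000 → 4-byte char #4 = F0 9F 98 9E.
Leading byte 0xF0 = 11110000 matches 11110xxx → 4-byte sequence.
Byte 1: 0xF0 = 11110000, payload 000 (3 bits).
Byte 2: 0x9F = 10011111 (10xxxxxx ✓), payload 011111.
Byte 3: 0x98 = 10011000 (10xxxxxx ✓), payload 011000.
Byte 4: 0x9E = 10011110 (10xxxxxx ✓), payload 011110.
Concatenate: 000011111011000011110 = 0x1F61E (21 bits → U+1F61E).

U+1F61E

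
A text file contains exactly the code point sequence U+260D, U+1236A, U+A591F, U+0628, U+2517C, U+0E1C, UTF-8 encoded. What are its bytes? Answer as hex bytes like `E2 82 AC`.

U+260D: 3-byte form → E2 98 8D.
U+1236A: 4-byte form → F0 92 8D AA.
U+A591F: 4-byte form → F2 A5 A4 9F.
U+0628: 2-byte form → D8 A8.
U+2517C: 4-byte form → F0 A5 85 BC.
U+0E1C: 3-byte form → E0 B8 9C.
Concatenated (20 bytes): E2 98 8D F0 92 8D AA F2 A5 A4 9F D8 A8 F0 A5 85 BC E0 B8 9C.

E2 98 8D F0 92 8D AA F2 A5 A4 9F D8 A8 F0 A5 85 BC E0 B8 9C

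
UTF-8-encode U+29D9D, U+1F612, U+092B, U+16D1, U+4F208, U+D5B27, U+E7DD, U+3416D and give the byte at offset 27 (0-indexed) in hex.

0x85

U+29D9D → 4-byte form F0 A9 B6 9D at offsets 0–3.
U+1F612 → 4-byte form F0 9F 98 92 at offsets 4–7.
U+092B → 3-byte form E0 A4 AB at offsets 8–10.
U+16D1 → 3-byte form E1 9B 91 at offsets 11–13.
U+4F208 → 4-byte form F1 8F 88 88 at offsets 14–17.
U+D5B27 → 4-byte form F3 95 AC A7 at offsets 18–21.
U+E7DD → 3-byte form EE 9F 9D at offsets 22–24.
U+3416D → 4-byte form F0 B4 85 AD at offsets 25–28.
Offset 27 falls in char 8's range; it's byte 3 of F0 B4 85 AD = 0x85.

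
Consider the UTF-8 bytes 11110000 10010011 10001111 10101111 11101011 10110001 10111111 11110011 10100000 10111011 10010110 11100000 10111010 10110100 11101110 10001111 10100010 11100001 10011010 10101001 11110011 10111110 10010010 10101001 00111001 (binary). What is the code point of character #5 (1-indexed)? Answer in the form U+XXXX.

U+E3E2

Offset 0: leading byte 0xF0 = 11110000 → 4-byte char #1 = F0 93 8F AF.
Offset 4: leading byte 0xEB = 11101011 → 3-byte char #2 = EB B1 BF.
Offset 7: leading byte 0xF3 = 11110011 → 4-byte char #3 = F3 A0 BB 96.
Offset 11: leading byte 0xE0 = 11100000 → 3-byte char #4 = E0 BA B4.
Offset 14: leading byte 0xEE = 11101110 → 3-byte char #5 = EE 8F A2.
Leading byte 0xEE = 11101110 matches 1110xxxx → 3-byte sequence.
Byte 1: 0xEE = 11101110, payload 1110 (4 bits).
Byte 2: 0x8F = 10001111 (10xxxxxx ✓), payload 001111.
Byte 3: 0xA2 = 10100010 (10xxxxxx ✓), payload 100010.
Concatenate: 1110001111100010 = 0xE3E2 (16 bits → U+E3E2).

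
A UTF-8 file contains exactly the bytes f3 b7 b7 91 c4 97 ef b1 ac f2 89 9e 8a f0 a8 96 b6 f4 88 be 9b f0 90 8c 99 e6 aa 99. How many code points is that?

8

Byte at offset 0: 0xF3 = 11110011 → 4-byte char (#1). Advance 4.
Byte at offset 4: 0xC4 = 11000100 → 2-byte char (#2). Advance 2.
Byte at offset 6: 0xEF = 11101111 → 3-byte char (#3). Advance 3.
Byte at offset 9: 0xF2 = 11110010 → 4-byte char (#4). Advance 4.
Byte at offset 13: 0xF0 = 11110000 → 4-byte char (#5). Advance 4.
Byte at offset 17: 0xF4 = 11110100 → 4-byte char (#6). Advance 4.
Byte at offset 21: 0xF0 = 11110000 → 4-byte char (#7). Advance 4.
Byte at offset 25: 0xE6 = 11100110 → 3-byte char (#8). Advance 3.
Reached end at offset 28 after 8 code points.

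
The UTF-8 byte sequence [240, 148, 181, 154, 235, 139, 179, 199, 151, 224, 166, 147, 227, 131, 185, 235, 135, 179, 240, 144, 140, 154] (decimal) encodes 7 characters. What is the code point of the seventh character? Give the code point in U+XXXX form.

Offset 0: leading byte 0xF0 = 11110000 → 4-byte char #1 = F0 94 B5 9A.
Offset 4: leading byte 0xEB = 11101011 → 3-byte char #2 = EB 8B B3.
Offset 7: leading byte 0xC7 = 11000111 → 2-byte char #3 = C7 97.
Offset 9: leading byte 0xE0 = 11100000 → 3-byte char #4 = E0 A6 93.
Offset 12: leading byte 0xE3 = 11100011 → 3-byte char #5 = E3 83 B9.
Offset 15: leading byte 0xEB = 11101011 → 3-byte char #6 = EB 87 B3.
Offset 18: leading byte 0xF0 = 11110000 → 4-byte char #7 = F0 90 8C 9A.
Leading byte 0xF0 = 11110000 matches 11110xxx → 4-byte sequence.
Byte 1: 0xF0 = 11110000, payload 000 (3 bits).
Byte 2: 0x90 = 10010000 (10xxxxxx ✓), payload 010000.
Byte 3: 0x8C = 10001100 (10xxxxxx ✓), payload 001100.
Byte 4: 0x9A = 10011010 (10xxxxxx ✓), payload 011010.
Concatenate: 000010000001100011010 = 0x1031A (21 bits → U+1031A).

U+1031A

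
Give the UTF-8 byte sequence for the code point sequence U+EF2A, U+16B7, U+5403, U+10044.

U+EF2A: 3-byte form → EE BC AA.
U+16B7: 3-byte form → E1 9A B7.
U+5403: 3-byte form → E5 90 83.
U+10044: 4-byte form → F0 90 81 84.
Concatenated (13 bytes): EE BC AA E1 9A B7 E5 90 83 F0 90 81 84.

EE BC AA E1 9A B7 E5 90 83 F0 90 81 84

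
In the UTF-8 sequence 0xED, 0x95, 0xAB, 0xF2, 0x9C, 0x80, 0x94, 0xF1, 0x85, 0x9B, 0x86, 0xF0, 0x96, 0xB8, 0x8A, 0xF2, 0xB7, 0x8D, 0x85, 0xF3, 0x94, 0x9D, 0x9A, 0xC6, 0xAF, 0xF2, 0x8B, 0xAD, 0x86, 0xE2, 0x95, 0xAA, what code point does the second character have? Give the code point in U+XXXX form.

U+9C014

Offset 0: leading byte 0xED = 11101101 → 3-byte char #1 = ED 95 AB.
Offset 3: leading byte 0xF2 = 11110010 → 4-byte char #2 = F2 9C 80 94.
Leading byte 0xF2 = 11110010 matches 11110xxx → 4-byte sequence.
Byte 1: 0xF2 = 11110010, payload 010 (3 bits).
Byte 2: 0x9C = 10011100 (10xxxxxx ✓), payload 011100.
Byte 3: 0x80 = 10000000 (10xxxxxx ✓), payload 000000.
Byte 4: 0x94 = 10010100 (10xxxxxx ✓), payload 010100.
Concatenate: 010011100000000010100 = 0x9C014 (21 bits → U+9C014).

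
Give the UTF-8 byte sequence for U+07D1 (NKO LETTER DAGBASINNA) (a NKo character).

DF 91

U+07D1 = 0x7D1 = 2001 decimal. In range U+0080–U+07FF → 2-byte form: 110xxxxx 10xxxxxx.
Binary (11 bits): 11111010001.
Split 5+6: 11111 | 010001.
Byte 1: 11011111 = 0xDF.
Byte 2: 10010001 = 0x91.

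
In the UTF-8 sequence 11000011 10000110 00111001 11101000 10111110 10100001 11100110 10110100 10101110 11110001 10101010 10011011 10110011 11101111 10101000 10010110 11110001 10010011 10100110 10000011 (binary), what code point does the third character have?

U+8FA1

Offset 0: leading byte 0xC3 = 11000011 → 2-byte char #1 = C3 86.
Offset 2: leading byte 0x39 = 00111001 → 1-byte char #2 = 39.
Offset 3: leading byte 0xE8 = 11101000 → 3-byte char #3 = E8 BE A1.
Leading byte 0xE8 = 11101000 matches 1110xxxx → 3-byte sequence.
Byte 1: 0xE8 = 11101000, payload 1000 (4 bits).
Byte 2: 0xBE = 10111110 (10xxxxxx ✓), payload 111110.
Byte 3: 0xA1 = 10100001 (10xxxxxx ✓), payload 100001.
Concatenate: 1000111110100001 = 0x8FA1 (16 bits → U+8FA1).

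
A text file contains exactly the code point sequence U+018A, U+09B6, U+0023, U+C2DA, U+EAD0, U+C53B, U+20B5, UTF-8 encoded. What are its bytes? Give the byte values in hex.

C6 8A E0 A6 B6 23 EC 8B 9A EE AB 90 EC 94 BB E2 82 B5

U+018A: 2-byte form → C6 8A.
U+09B6: 3-byte form → E0 A6 B6.
U+0023: 1-byte form → 23.
U+C2DA: 3-byte form → EC 8B 9A.
U+EAD0: 3-byte form → EE AB 90.
U+C53B: 3-byte form → EC 94 BB.
U+20B5: 3-byte form → E2 82 B5.
Concatenated (18 bytes): C6 8A E0 A6 B6 23 EC 8B 9A EE AB 90 EC 94 BB E2 82 B5.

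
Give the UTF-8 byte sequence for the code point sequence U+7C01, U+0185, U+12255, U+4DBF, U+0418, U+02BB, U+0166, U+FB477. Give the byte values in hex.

E7 B0 81 C6 85 F0 92 89 95 E4 B6 BF D0 98 CA BB C5 A6 F3 BB 91 B7

U+7C01: 3-byte form → E7 B0 81.
U+0185: 2-byte form → C6 85.
U+12255: 4-byte form → F0 92 89 95.
U+4DBF: 3-byte form → E4 B6 BF.
U+0418: 2-byte form → D0 98.
U+02BB: 2-byte form → CA BB.
U+0166: 2-byte form → C5 A6.
U+FB477: 4-byte form → F3 BB 91 B7.
Concatenated (22 bytes): E7 B0 81 C6 85 F0 92 89 95 E4 B6 BF D0 98 CA BB C5 A6 F3 BB 91 B7.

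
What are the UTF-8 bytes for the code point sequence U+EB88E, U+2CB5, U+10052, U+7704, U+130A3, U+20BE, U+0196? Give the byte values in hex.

F3 AB A2 8E E2 B2 B5 F0 90 81 92 E7 9C 84 F0 93 82 A3 E2 82 BE C6 96

U+EB88E: 4-byte form → F3 AB A2 8E.
U+2CB5: 3-byte form → E2 B2 B5.
U+10052: 4-byte form → F0 90 81 92.
U+7704: 3-byte form → E7 9C 84.
U+130A3: 4-byte form → F0 93 82 A3.
U+20BE: 3-byte form → E2 82 BE.
U+0196: 2-byte form → C6 96.
Concatenated (23 bytes): F3 AB A2 8E E2 B2 B5 F0 90 81 92 E7 9C 84 F0 93 82 A3 E2 82 BE C6 96.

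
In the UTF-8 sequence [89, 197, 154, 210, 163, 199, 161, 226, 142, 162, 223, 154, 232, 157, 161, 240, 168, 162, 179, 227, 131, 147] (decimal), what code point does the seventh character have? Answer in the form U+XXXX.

Offset 0: leading byte 0x59 = 01011001 → 1-byte char #1 = 59.
Offset 1: leading byte 0xC5 = 11000101 → 2-byte char #2 = C5 9A.
Offset 3: leading byte 0xD2 = 11010010 → 2-byte char #3 = D2 A3.
Offset 5: leading byte 0xC7 = 11000111 → 2-byte char #4 = C7 A1.
Offset 7: leading byte 0xE2 = 11100010 → 3-byte char #5 = E2 8E A2.
Offset 10: leading byte 0xDF = 11011111 → 2-byte char #6 = DF 9A.
Offset 12: leading byte 0xE8 = 11101000 → 3-byte char #7 = E8 9D A1.
Leading byte 0xE8 = 11101000 matches 1110xxxx → 3-byte sequence.
Byte 1: 0xE8 = 11101000, payload 1000 (4 bits).
Byte 2: 0x9D = 10011101 (10xxxxxx ✓), payload 011101.
Byte 3: 0xA1 = 10100001 (10xxxxxx ✓), payload 100001.
Concatenate: 1000011101100001 = 0x8761 (16 bits → U+8761).

U+8761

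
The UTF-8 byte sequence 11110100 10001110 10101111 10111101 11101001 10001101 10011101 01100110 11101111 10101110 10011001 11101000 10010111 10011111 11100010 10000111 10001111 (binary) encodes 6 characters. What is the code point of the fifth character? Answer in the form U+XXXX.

U+85DF

Offset 0: leading byte 0xF4 = 11110100 → 4-byte char #1 = F4 8E AF BD.
Offset 4: leading byte 0xE9 = 11101001 → 3-byte char #2 = E9 8D 9D.
Offset 7: leading byte 0x66 = 01100110 → 1-byte char #3 = 66.
Offset 8: leading byte 0xEF = 11101111 → 3-byte char #4 = EF AE 99.
Offset 11: leading byte 0xE8 = 11101000 → 3-byte char #5 = E8 97 9F.
Leading byte 0xE8 = 11101000 matches 1110xxxx → 3-byte sequence.
Byte 1: 0xE8 = 11101000, payload 1000 (4 bits).
Byte 2: 0x97 = 10010111 (10xxxxxx ✓), payload 010111.
Byte 3: 0x9F = 10011111 (10xxxxxx ✓), payload 011111.
Concatenate: 1000010111011111 = 0x85DF (16 bits → U+85DF).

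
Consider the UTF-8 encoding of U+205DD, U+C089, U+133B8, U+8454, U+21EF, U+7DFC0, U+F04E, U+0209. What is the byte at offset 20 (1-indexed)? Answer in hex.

1-indexed offset 20 is 0-indexed offset 19.
U+205DD → 4-byte form F0 A0 97 9D at offsets 0–3.
U+C089 → 3-byte form EC 82 89 at offsets 4–6.
U+133B8 → 4-byte form F0 93 8E B8 at offsets 7–10.
U+8454 → 3-byte form E8 91 94 at offsets 11–13.
U+21EF → 3-byte form E2 87 AF at offsets 14–16.
U+7DFC0 → 4-byte form F1 BD BF 80 at offsets 17–20.
Offset 19 falls in char 6's range; it's byte 3 of F1 BD BF 80 = 0xBF.

0xBF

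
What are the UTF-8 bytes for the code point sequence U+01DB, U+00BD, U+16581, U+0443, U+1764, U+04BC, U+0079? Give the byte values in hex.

C7 9B C2 BD F0 96 96 81 D1 83 E1 9D A4 D2 BC 79

U+01DB: 2-byte form → C7 9B.
U+00BD: 2-byte form → C2 BD.
U+16581: 4-byte form → F0 96 96 81.
U+0443: 2-byte form → D1 83.
U+1764: 3-byte form → E1 9D A4.
U+04BC: 2-byte form → D2 BC.
U+0079: 1-byte form → 79.
Concatenated (16 bytes): C7 9B C2 BD F0 96 96 81 D1 83 E1 9D A4 D2 BC 79.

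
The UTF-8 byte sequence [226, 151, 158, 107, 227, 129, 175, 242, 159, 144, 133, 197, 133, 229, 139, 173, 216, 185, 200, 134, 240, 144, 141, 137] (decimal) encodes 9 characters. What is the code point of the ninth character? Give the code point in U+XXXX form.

Offset 0: leading byte 0xE2 = 11100010 → 3-byte char #1 = E2 97 9E.
Offset 3: leading byte 0x6B = 01101011 → 1-byte char #2 = 6B.
Offset 4: leading byte 0xE3 = 11100011 → 3-byte char #3 = E3 81 AF.
Offset 7: leading byte 0xF2 = 11110010 → 4-byte char #4 = F2 9F 90 85.
Offset 11: leading byte 0xC5 = 11000101 → 2-byte char #5 = C5 85.
Offset 13: leading byte 0xE5 = 11100101 → 3-byte char #6 = E5 8B AD.
Offset 16: leading byte 0xD8 = 11011000 → 2-byte char #7 = D8 B9.
Offset 18: leading byte 0xC8 = 11001000 → 2-byte char #8 = C8 86.
Offset 20: leading byte 0xF0 = 11110000 → 4-byte char #9 = F0 90 8D 89.
Leading byte 0xF0 = 11110000 matches 11110xxx → 4-byte sequence.
Byte 1: 0xF0 = 11110000, payload 000 (3 bits).
Byte 2: 0x90 = 10010000 (10xxxxxx ✓), payload 010000.
Byte 3: 0x8D = 10001101 (10xxxxxx ✓), payload 001101.
Byte 4: 0x89 = 10001001 (10xxxxxx ✓), payload 001001.
Concatenate: 000010000001101001001 = 0x10349 (21 bits → U+10349).

U+10349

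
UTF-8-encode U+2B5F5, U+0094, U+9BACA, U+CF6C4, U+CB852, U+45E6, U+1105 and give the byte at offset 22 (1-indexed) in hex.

0xE1

1-indexed offset 22 is 0-indexed offset 21.
U+2B5F5 → 4-byte form F0 AB 97 B5 at offsets 0–3.
U+0094 → 2-byte form C2 94 at offsets 4–5.
U+9BACA → 4-byte form F2 9B AB 8A at offsets 6–9.
U+CF6C4 → 4-byte form F3 8F 9B 84 at offsets 10–13.
U+CB852 → 4-byte form F3 8B A1 92 at offsets 14–17.
U+45E6 → 3-byte form E4 97 A6 at offsets 18–20.
U+1105 → 3-byte form E1 84 85 at offsets 21–23.
Offset 21 falls in char 7's range; it's byte 1 of E1 84 85 = 0xE1.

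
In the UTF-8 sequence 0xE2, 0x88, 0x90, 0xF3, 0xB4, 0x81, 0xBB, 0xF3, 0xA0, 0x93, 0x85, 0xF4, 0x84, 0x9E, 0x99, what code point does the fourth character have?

Offset 0: leading byte 0xE2 = 11100010 → 3-byte char #1 = E2 88 90.
Offset 3: leading byte 0xF3 = 11110011 → 4-byte char #2 = F3 B4 81 BB.
Offset 7: leading byte 0xF3 = 11110011 → 4-byte char #3 = F3 A0 93 85.
Offset 11: leading byte 0xF4 = 11110100 → 4-byte char #4 = F4 84 9E 99.
Leading byte 0xF4 = 11110100 matches 11110xxx → 4-byte sequence.
Byte 1: 0xF4 = 11110100, payload 100 (3 bits).
Byte 2: 0x84 = 10000100 (10xxxxxx ✓), payload 000100.
Byte 3: 0x9E = 10011110 (10xxxxxx ✓), payload 011110.
Byte 4: 0x99 = 10011001 (10xxxxxx ✓), payload 011001.
Concatenate: 100000100011110011001 = 0x104799 (21 bits → U+104799).

U+104799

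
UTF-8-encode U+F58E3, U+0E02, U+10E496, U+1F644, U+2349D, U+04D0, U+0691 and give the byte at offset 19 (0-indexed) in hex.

0xD3

U+F58E3 → 4-byte form F3 B5 A3 A3 at offsets 0–3.
U+0E02 → 3-byte form E0 B8 82 at offsets 4–6.
U+10E496 → 4-byte form F4 8E 92 96 at offsets 7–10.
U+1F644 → 4-byte form F0 9F 99 84 at offsets 11–14.
U+2349D → 4-byte form F0 A3 92 9D at offsets 15–18.
U+04D0 → 2-byte form D3 90 at offsets 19–20.
Offset 19 falls in char 6's range; it's byte 1 of D3 90 = 0xD3.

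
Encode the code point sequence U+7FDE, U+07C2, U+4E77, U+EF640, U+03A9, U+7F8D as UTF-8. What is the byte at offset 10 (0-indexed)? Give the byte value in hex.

0x99

U+7FDE → 3-byte form E7 BF 9E at offsets 0–2.
U+07C2 → 2-byte form DF 82 at offsets 3–4.
U+4E77 → 3-byte form E4 B9 B7 at offsets 5–7.
U+EF640 → 4-byte form F3 AF 99 80 at offsets 8–11.
Offset 10 falls in char 4's range; it's byte 3 of F3 AF 99 80 = 0x99.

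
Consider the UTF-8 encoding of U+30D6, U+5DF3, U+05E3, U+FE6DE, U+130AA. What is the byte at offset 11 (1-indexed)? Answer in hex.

0x9B

1-indexed offset 11 is 0-indexed offset 10.
U+30D6 → 3-byte form E3 83 96 at offsets 0–2.
U+5DF3 → 3-byte form E5 B7 B3 at offsets 3–5.
U+05E3 → 2-byte form D7 A3 at offsets 6–7.
U+FE6DE → 4-byte form F3 BE 9B 9E at offsets 8–11.
Offset 10 falls in char 4's range; it's byte 3 of F3 BE 9B 9E = 0x9B.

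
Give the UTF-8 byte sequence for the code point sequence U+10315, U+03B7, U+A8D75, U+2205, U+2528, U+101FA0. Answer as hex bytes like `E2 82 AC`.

F0 90 8C 95 CE B7 F2 A8 B5 B5 E2 88 85 E2 94 A8 F4 81 BE A0

U+10315: 4-byte form → F0 90 8C 95.
U+03B7: 2-byte form → CE B7.
U+A8D75: 4-byte form → F2 A8 B5 B5.
U+2205: 3-byte form → E2 88 85.
U+2528: 3-byte form → E2 94 A8.
U+101FA0: 4-byte form → F4 81 BE A0.
Concatenated (20 bytes): F0 90 8C 95 CE B7 F2 A8 B5 B5 E2 88 85 E2 94 A8 F4 81 BE A0.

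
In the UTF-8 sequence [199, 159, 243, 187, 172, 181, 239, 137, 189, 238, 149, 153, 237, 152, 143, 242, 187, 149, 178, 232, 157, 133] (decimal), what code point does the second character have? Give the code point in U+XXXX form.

Offset 0: leading byte 0xC7 = 11000111 → 2-byte char #1 = C7 9F.
Offset 2: leading byte 0xF3 = 11110011 → 4-byte char #2 = F3 BB AC B5.
Leading byte 0xF3 = 11110011 matches 11110xxx → 4-byte sequence.
Byte 1: 0xF3 = 11110011, payload 011 (3 bits).
Byte 2: 0xBB = 10111011 (10xxxxxx ✓), payload 111011.
Byte 3: 0xAC = 10101100 (10xxxxxx ✓), payload 101100.
Byte 4: 0xB5 = 10110101 (10xxxxxx ✓), payload 110101.
Concatenate: 011111011101100110101 = 0xFBB35 (21 bits → U+FBB35).

U+FBB35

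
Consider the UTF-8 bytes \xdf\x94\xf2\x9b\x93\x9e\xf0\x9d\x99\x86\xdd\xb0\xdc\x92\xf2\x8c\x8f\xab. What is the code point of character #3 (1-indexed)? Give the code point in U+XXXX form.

U+1D646

Offset 0: leading byte 0xDF = 11011111 → 2-byte char #1 = DF 94.
Offset 2: leading byte 0xF2 = 11110010 → 4-byte char #2 = F2 9B 93 9E.
Offset 6: leading byte 0xF0 = 11110000 → 4-byte char #3 = F0 9D 99 86.
Leading byte 0xF0 = 11110000 matches 11110xxx → 4-byte sequence.
Byte 1: 0xF0 = 11110000, payload 000 (3 bits).
Byte 2: 0x9D = 10011101 (10xxxxxx ✓), payload 011101.
Byte 3: 0x99 = 10011001 (10xxxxxx ✓), payload 011001.
Byte 4: 0x86 = 10000110 (10xxxxxx ✓), payload 000110.
Concatenate: 000011101011001000110 = 0x1D646 (21 bits → U+1D646).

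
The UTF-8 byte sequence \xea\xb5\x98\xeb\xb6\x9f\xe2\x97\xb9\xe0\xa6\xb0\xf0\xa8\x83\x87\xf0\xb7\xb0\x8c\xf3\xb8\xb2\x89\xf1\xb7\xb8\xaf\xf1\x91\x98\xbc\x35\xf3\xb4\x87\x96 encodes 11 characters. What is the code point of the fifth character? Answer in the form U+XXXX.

Offset 0: leading byte 0xEA = 11101010 → 3-byte char #1 = EA B5 98.
Offset 3: leading byte 0xEB = 11101011 → 3-byte char #2 = EB B6 9F.
Offset 6: leading byte 0xE2 = 11100010 → 3-byte char #3 = E2 97 B9.
Offset 9: leading byte 0xE0 = 11100000 → 3-byte char #4 = E0 A6 B0.
Offset 12: leading byte 0xF0 = 11110000 → 4-byte char #5 = F0 A8 83 87.
Leading byte 0xF0 = 11110000 matches 11110xxx → 4-byte sequence.
Byte 1: 0xF0 = 11110000, payload 000 (3 bits).
Byte 2: 0xA8 = 10101000 (10xxxxxx ✓), payload 101000.
Byte 3: 0x83 = 10000011 (10xxxxxx ✓), payload 000011.
Byte 4: 0x87 = 10000111 (10xxxxxx ✓), payload 000111.
Concatenate: 000101000000011000111 = 0x280C7 (21 bits → U+280C7).

U+280C7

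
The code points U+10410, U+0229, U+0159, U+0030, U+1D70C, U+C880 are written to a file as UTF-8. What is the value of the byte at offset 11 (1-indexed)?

0x9D

1-indexed offset 11 is 0-indexed offset 10.
U+10410 → 4-byte form F0 90 90 90 at offsets 0–3.
U+0229 → 2-byte form C8 A9 at offsets 4–5.
U+0159 → 2-byte form C5 99 at offsets 6–7.
U+0030 → 1-byte form 30 at offsets 8–8.
U+1D70C → 4-byte form F0 9D 9C 8C at offsets 9–12.
Offset 10 falls in char 5's range; it's byte 2 of F0 9D 9C 8C = 0x9D.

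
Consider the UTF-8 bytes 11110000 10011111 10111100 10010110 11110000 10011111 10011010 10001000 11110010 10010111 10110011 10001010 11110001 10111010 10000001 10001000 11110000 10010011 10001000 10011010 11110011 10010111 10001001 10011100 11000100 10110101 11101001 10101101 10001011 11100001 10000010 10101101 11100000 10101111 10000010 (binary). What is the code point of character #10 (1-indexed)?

U+0BC2

Offset 0: leading byte 0xF0 = 11110000 → 4-byte char #1 = F0 9F BC 96.
Offset 4: leading byte 0xF0 = 11110000 → 4-byte char #2 = F0 9F 9A 88.
Offset 8: leading byte 0xF2 = 11110010 → 4-byte char #3 = F2 97 B3 8A.
Offset 12: leading byte 0xF1 = 11110001 → 4-byte char #4 = F1 BA 81 88.
Offset 16: leading byte 0xF0 = 11110000 → 4-byte char #5 = F0 93 88 9A.
Offset 20: leading byte 0xF3 = 11110011 → 4-byte char #6 = F3 97 89 9C.
Offset 24: leading byte 0xC4 = 11000100 → 2-byte char #7 = C4 B5.
Offset 26: leading byte 0xE9 = 11101001 → 3-byte char #8 = E9 AD 8B.
Offset 29: leading byte 0xE1 = 11100001 → 3-byte char #9 = E1 82 AD.
Offset 32: leading byte 0xE0 = 11100000 → 3-byte char #10 = E0 AF 82.
Leading byte 0xE0 = 11100000 matches 1110xxxx → 3-byte sequence.
Byte 1: 0xE0 = 11100000, payload 0000 (4 bits).
Byte 2: 0xAF = 10101111 (10xxxxxx ✓), payload 101111.
Byte 3: 0x82 = 10000010 (10xxxxxx ✓), payload 000010.
Concatenate: 0000101111000010 = 0xBC2 (16 bits → U+0BC2).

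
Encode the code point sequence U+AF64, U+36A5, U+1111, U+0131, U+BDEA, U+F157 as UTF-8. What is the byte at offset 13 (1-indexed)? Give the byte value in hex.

0xB7

1-indexed offset 13 is 0-indexed offset 12.
U+AF64 → 3-byte form EA BD A4 at offsets 0–2.
U+36A5 → 3-byte form E3 9A A5 at offsets 3–5.
U+1111 → 3-byte form E1 84 91 at offsets 6–8.
U+0131 → 2-byte form C4 B1 at offsets 9–10.
U+BDEA → 3-byte form EB B7 AA at offsets 11–13.
Offset 12 falls in char 5's range; it's byte 2 of EB B7 AA = 0xB7.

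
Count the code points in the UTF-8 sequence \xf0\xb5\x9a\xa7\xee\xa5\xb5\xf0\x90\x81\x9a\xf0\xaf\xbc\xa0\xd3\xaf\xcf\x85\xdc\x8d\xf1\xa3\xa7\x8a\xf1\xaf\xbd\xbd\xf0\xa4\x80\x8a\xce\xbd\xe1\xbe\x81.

12

Byte at offset 0: 0xF0 = 11110000 → 4-byte char (#1). Advance 4.
Byte at offset 4: 0xEE = 11101110 → 3-byte char (#2). Advance 3.
Byte at offset 7: 0xF0 = 11110000 → 4-byte char (#3). Advance 4.
Byte at offset 11: 0xF0 = 11110000 → 4-byte char (#4). Advance 4.
Byte at offset 15: 0xD3 = 11010011 → 2-byte char (#5). Advance 2.
Byte at offset 17: 0xCF = 11001111 → 2-byte char (#6). Advance 2.
Byte at offset 19: 0xDC = 11011100 → 2-byte char (#7). Advance 2.
Byte at offset 21: 0xF1 = 11110001 → 4-byte char (#8). Advance 4.
Byte at offset 25: 0xF1 = 11110001 → 4-byte char (#9). Advance 4.
Byte at offset 29: 0xF0 = 11110000 → 4-byte char (#10). Advance 4.
Byte at offset 33: 0xCE = 11001110 → 2-byte char (#11). Advance 2.
Byte at offset 35: 0xE1 = 11100001 → 3-byte char (#12). Advance 3.
Reached end at offset 38 after 12 code points.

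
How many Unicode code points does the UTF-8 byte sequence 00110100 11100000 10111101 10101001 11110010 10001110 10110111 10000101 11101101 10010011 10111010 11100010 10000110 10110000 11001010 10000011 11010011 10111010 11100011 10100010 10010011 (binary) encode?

Byte at offset 0: 0x34 = 00110100 → 1-byte char (#1). Advance 1.
Byte at offset 1: 0xE0 = 11100000 → 3-byte char (#2). Advance 3.
Byte at offset 4: 0xF2 = 11110010 → 4-byte char (#3). Advance 4.
Byte at offset 8: 0xED = 11101101 → 3-byte char (#4). Advance 3.
Byte at offset 11: 0xE2 = 11100010 → 3-byte char (#5). Advance 3.
Byte at offset 14: 0xCA = 11001010 → 2-byte char (#6). Advance 2.
Byte at offset 16: 0xD3 = 11010011 → 2-byte char (#7). Advance 2.
Byte at offset 18: 0xE3 = 11100011 → 3-byte char (#8). Advance 3.
Reached end at offset 21 after 8 code points.

8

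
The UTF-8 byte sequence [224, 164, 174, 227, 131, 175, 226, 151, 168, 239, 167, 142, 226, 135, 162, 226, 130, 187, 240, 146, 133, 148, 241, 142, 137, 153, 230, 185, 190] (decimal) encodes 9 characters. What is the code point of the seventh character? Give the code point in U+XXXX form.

Offset 0: leading byte 0xE0 = 11100000 → 3-byte char #1 = E0 A4 AE.
Offset 3: leading byte 0xE3 = 11100011 → 3-byte char #2 = E3 83 AF.
Offset 6: leading byte 0xE2 = 11100010 → 3-byte char #3 = E2 97 A8.
Offset 9: leading byte 0xEF = 11101111 → 3-byte char #4 = EF A7 8E.
Offset 12: leading byte 0xE2 = 11100010 → 3-byte char #5 = E2 87 A2.
Offset 15: leading byte 0xE2 = 11100010 → 3-byte char #6 = E2 82 BB.
Offset 18: leading byte 0xF0 = 11110000 → 4-byte char #7 = F0 92 85 94.
Leading byte 0xF0 = 11110000 matches 11110xxx → 4-byte sequence.
Byte 1: 0xF0 = 11110000, payload 000 (3 bits).
Byte 2: 0x92 = 10010010 (10xxxxxx ✓), payload 010010.
Byte 3: 0x85 = 10000101 (10xxxxxx ✓), payload 000101.
Byte 4: 0x94 = 10010100 (10xxxxxx ✓), payload 010100.
Concatenate: 000010010000101010100 = 0x12154 (21 bits → U+12154).

U+12154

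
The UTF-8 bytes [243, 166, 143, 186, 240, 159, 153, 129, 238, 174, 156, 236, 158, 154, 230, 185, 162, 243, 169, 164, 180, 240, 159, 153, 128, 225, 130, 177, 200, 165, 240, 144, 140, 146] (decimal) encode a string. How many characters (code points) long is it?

Byte at offset 0: 0xF3 = 11110011 → 4-byte char (#1). Advance 4.
Byte at offset 4: 0xF0 = 11110000 → 4-byte char (#2). Advance 4.
Byte at offset 8: 0xEE = 11101110 → 3-byte char (#3). Advance 3.
Byte at offset 11: 0xEC = 11101100 → 3-byte char (#4). Advance 3.
Byte at offset 14: 0xE6 = 11100110 → 3-byte char (#5). Advance 3.
Byte at offset 17: 0xF3 = 11110011 → 4-byte char (#6). Advance 4.
Byte at offset 21: 0xF0 = 11110000 → 4-byte char (#7). Advance 4.
Byte at offset 25: 0xE1 = 11100001 → 3-byte char (#8). Advance 3.
Byte at offset 28: 0xC8 = 11001000 → 2-byte char (#9). Advance 2.
Byte at offset 30: 0xF0 = 11110000 → 4-byte char (#10). Advance 4.
Reached end at offset 34 after 10 code points.

10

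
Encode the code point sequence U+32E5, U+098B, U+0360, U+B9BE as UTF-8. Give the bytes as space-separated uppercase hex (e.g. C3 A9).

U+32E5: 3-byte form → E3 8B A5.
U+098B: 3-byte form → E0 A6 8B.
U+0360: 2-byte form → CD A0.
U+B9BE: 3-byte form → EB A6 BE.
Concatenated (11 bytes): E3 8B A5 E0 A6 8B CD A0 EB A6 BE.

E3 8B A5 E0 A6 8B CD A0 EB A6 BE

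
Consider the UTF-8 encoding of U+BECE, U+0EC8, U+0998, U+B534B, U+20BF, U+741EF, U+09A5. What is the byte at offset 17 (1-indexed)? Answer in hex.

0xF1

1-indexed offset 17 is 0-indexed offset 16.
U+BECE → 3-byte form EB BB 8E at offsets 0–2.
U+0EC8 → 3-byte form E0 BB 88 at offsets 3–5.
U+0998 → 3-byte form E0 A6 98 at offsets 6–8.
U+B534B → 4-byte form F2 B5 8D 8B at offsets 9–12.
U+20BF → 3-byte form E2 82 BF at offsets 13–15.
U+741EF → 4-byte form F1 B4 87 AF at offsets 16–19.
Offset 16 falls in char 6's range; it's byte 1 of F1 B4 87 AF = 0xF1.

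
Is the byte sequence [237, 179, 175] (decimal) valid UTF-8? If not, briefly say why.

Structurally a 3-byte sequence; payload = 0xDCEF.
But 0xDCEF is in U+D800–U+DFFF, the surrogate range. Surrogates are not Unicode scalar values and are forbidden in UTF-8.

invalid (encodes a surrogate (U+D800–U+DFFF))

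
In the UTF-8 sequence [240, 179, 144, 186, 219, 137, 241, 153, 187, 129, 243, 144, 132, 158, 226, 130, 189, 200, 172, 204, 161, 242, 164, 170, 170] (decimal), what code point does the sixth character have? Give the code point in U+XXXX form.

Offset 0: leading byte 0xF0 = 11110000 → 4-byte char #1 = F0 B3 90 BA.
Offset 4: leading byte 0xDB = 11011011 → 2-byte char #2 = DB 89.
Offset 6: leading byte 0xF1 = 11110001 → 4-byte char #3 = F1 99 BB 81.
Offset 10: leading byte 0xF3 = 11110011 → 4-byte char #4 = F3 90 84 9E.
Offset 14: leading byte 0xE2 = 11100010 → 3-byte char #5 = E2 82 BD.
Offset 17: leading byte 0xC8 = 11001000 → 2-byte char #6 = C8 AC.
Leading byte 0xC8 = 11001000 matches 110xxxxx → 2-byte sequence.
Byte 1: 0xC8 = 11001000, payload 01000 (5 bits).
Byte 2: 0xAC = 10101100 (10xxxxxx ✓), payload 101100.
Concatenate: 01000101100 = 0x22C (11 bits → U+022C).

U+022C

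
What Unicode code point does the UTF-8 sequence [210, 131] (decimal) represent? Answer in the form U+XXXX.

U+0483

Leading byte 0xD2 = 11010010 matches 110xxxxx → 2-byte sequence.
Byte 1: 0xD2 = 11010010, payload 10010 (5 bits).
Byte 2: 0x83 = 10000011 (10xxxxxx ✓), payload 000011.
Concatenate: 10010000011 = 0x483 (11 bits → U+0483).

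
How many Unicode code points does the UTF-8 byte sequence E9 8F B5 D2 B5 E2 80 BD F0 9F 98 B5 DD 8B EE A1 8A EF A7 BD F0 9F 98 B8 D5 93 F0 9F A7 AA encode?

Byte at offset 0: 0xE9 = 11101001 → 3-byte char (#1). Advance 3.
Byte at offset 3: 0xD2 = 11010010 → 2-byte char (#2). Advance 2.
Byte at offset 5: 0xE2 = 11100010 → 3-byte char (#3). Advance 3.
Byte at offset 8: 0xF0 = 11110000 → 4-byte char (#4). Advance 4.
Byte at offset 12: 0xDD = 11011101 → 2-byte char (#5). Advance 2.
Byte at offset 14: 0xEE = 11101110 → 3-byte char (#6). Advance 3.
Byte at offset 17: 0xEF = 11101111 → 3-byte char (#7). Advance 3.
Byte at offset 20: 0xF0 = 11110000 → 4-byte char (#8). Advance 4.
Byte at offset 24: 0xD5 = 11010101 → 2-byte char (#9). Advance 2.
Byte at offset 26: 0xF0 = 11110000 → 4-byte char (#10). Advance 4.
Reached end at offset 30 after 10 code points.

10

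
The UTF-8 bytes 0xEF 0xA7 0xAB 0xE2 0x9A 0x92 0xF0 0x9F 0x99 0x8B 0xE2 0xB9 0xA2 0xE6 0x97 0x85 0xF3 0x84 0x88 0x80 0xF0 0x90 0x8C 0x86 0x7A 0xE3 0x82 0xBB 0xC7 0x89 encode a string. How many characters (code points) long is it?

Byte at offset 0: 0xEF = 11101111 → 3-byte char (#1). Advance 3.
Byte at offset 3: 0xE2 = 11100010 → 3-byte char (#2). Advance 3.
Byte at offset 6: 0xF0 = 11110000 → 4-byte char (#3). Advance 4.
Byte at offset 10: 0xE2 = 11100010 → 3-byte char (#4). Advance 3.
Byte at offset 13: 0xE6 = 11100110 → 3-byte char (#5). Advance 3.
Byte at offset 16: 0xF3 = 11110011 → 4-byte char (#6). Advance 4.
Byte at offset 20: 0xF0 = 11110000 → 4-byte char (#7). Advance 4.
Byte at offset 24: 0x7A = 01111010 → 1-byte char (#8). Advance 1.
Byte at offset 25: 0xE3 = 11100011 → 3-byte char (#9). Advance 3.
Byte at offset 28: 0xC7 = 11000111 → 2-byte char (#10). Advance 2.
Reached end at offset 30 after 10 code points.

10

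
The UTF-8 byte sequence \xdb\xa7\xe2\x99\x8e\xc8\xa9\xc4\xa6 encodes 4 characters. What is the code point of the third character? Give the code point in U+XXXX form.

U+0229

Offset 0: leading byte 0xDB = 11011011 → 2-byte char #1 = DB A7.
Offset 2: leading byte 0xE2 = 11100010 → 3-byte char #2 = E2 99 8E.
Offset 5: leading byte 0xC8 = 11001000 → 2-byte char #3 = C8 A9.
Leading byte 0xC8 = 11001000 matches 110xxxxx → 2-byte sequence.
Byte 1: 0xC8 = 11001000, payload 01000 (5 bits).
Byte 2: 0xA9 = 10101001 (10xxxxxx ✓), payload 101001.
Concatenate: 01000101001 = 0x229 (11 bits → U+0229).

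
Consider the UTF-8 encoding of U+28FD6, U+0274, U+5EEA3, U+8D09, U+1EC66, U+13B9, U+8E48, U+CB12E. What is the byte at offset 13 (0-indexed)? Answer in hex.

0xF0

U+28FD6 → 4-byte form F0 A8 BF 96 at offsets 0–3.
U+0274 → 2-byte form C9 B4 at offsets 4–5.
U+5EEA3 → 4-byte form F1 9E BA A3 at offsets 6–9.
U+8D09 → 3-byte form E8 B4 89 at offsets 10–12.
U+1EC66 → 4-byte form F0 9E B1 A6 at offsets 13–16.
Offset 13 falls in char 5's range; it's byte 1 of F0 9E B1 A6 = 0xF0.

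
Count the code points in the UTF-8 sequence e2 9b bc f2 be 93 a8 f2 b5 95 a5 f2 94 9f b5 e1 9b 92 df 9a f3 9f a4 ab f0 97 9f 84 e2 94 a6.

9

Byte at offset 0: 0xE2 = 11100010 → 3-byte char (#1). Advance 3.
Byte at offset 3: 0xF2 = 11110010 → 4-byte char (#2). Advance 4.
Byte at offset 7: 0xF2 = 11110010 → 4-byte char (#3). Advance 4.
Byte at offset 11: 0xF2 = 11110010 → 4-byte char (#4). Advance 4.
Byte at offset 15: 0xE1 = 11100001 → 3-byte char (#5). Advance 3.
Byte at offset 18: 0xDF = 11011111 → 2-byte char (#6). Advance 2.
Byte at offset 20: 0xF3 = 11110011 → 4-byte char (#7). Advance 4.
Byte at offset 24: 0xF0 = 11110000 → 4-byte char (#8). Advance 4.
Byte at offset 28: 0xE2 = 11100010 → 3-byte char (#9). Advance 3.
Reached end at offset 31 after 9 code points.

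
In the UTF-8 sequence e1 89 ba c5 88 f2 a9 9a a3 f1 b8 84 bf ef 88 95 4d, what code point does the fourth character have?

U+7813F

Offset 0: leading byte 0xE1 = 11100001 → 3-byte char #1 = E1 89 BA.
Offset 3: leading byte 0xC5 = 11000101 → 2-byte char #2 = C5 88.
Offset 5: leading byte 0xF2 = 11110010 → 4-byte char #3 = F2 A9 9A A3.
Offset 9: leading byte 0xF1 = 11110001 → 4-byte char #4 = F1 B8 84 BF.
Leading byte 0xF1 = 11110001 matches 11110xxx → 4-byte sequence.
Byte 1: 0xF1 = 11110001, payload 001 (3 bits).
Byte 2: 0xB8 = 10111000 (10xxxxxx ✓), payload 111000.
Byte 3: 0x84 = 10000100 (10xxxxxx ✓), payload 000100.
Byte 4: 0xBF = 10111111 (10xxxxxx ✓), payload 111111.
Concatenate: 001111000000100111111 = 0x7813F (21 bits → U+7813F).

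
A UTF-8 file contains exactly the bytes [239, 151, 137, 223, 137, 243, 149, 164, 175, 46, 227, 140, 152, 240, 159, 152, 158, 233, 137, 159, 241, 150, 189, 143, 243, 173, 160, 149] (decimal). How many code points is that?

Byte at offset 0: 0xEF = 11101111 → 3-byte char (#1). Advance 3.
Byte at offset 3: 0xDF = 11011111 → 2-byte char (#2). Advance 2.
Byte at offset 5: 0xF3 = 11110011 → 4-byte char (#3). Advance 4.
Byte at offset 9: 0x2E = 00101110 → 1-byte char (#4). Advance 1.
Byte at offset 10: 0xE3 = 11100011 → 3-byte char (#5). Advance 3.
Byte at offset 13: 0xF0 = 11110000 → 4-byte char (#6). Advance 4.
Byte at offset 17: 0xE9 = 11101001 → 3-byte char (#7). Advance 3.
Byte at offset 20: 0xF1 = 11110001 → 4-byte char (#8). Advance 4.
Byte at offset 24: 0xF3 = 11110011 → 4-byte char (#9). Advance 4.
Reached end at offset 28 after 9 code points.

9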